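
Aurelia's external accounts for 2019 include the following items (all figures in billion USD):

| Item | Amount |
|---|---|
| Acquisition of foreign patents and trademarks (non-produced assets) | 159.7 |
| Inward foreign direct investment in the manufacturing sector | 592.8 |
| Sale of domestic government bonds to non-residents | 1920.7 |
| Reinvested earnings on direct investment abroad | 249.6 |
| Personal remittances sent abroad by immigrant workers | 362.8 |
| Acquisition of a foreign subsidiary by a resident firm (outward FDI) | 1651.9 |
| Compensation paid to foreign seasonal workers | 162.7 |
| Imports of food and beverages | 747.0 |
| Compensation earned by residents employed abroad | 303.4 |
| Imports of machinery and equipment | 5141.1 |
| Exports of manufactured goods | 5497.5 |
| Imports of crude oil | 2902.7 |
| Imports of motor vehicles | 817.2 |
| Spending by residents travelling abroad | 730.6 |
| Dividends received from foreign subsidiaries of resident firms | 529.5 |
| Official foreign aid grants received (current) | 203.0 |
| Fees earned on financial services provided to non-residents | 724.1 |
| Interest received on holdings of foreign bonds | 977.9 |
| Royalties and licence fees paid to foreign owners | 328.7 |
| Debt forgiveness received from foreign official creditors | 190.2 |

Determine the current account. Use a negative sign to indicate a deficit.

-2707.8

Goods: 5497.5 - 747.0 - 817.2 - 5141.1 - 2902.7 = -4110.5
Services: 724.1 - 730.6 - 328.7 = -335.2
Primary income: 529.5 - 162.7 + 303.4 + 249.6 + 977.9 = 1897.7
Secondary income: 203.0 - 362.8 = -159.8
Current account = (-4110.5) + (-335.2) + 1897.7 + (-159.8) = -2707.8
(Excluded from the current account — capital account: acquisition of foreign patents and trademarks (non-produced assets) 159.7, debt forgiveness received from foreign official creditors 190.2; financial account: inward foreign direct investment in the manufacturing sector 592.8, sale of domestic government bonds to non-residents 1920.7, acquisition of a foreign subsidiary by a resident firm (outward FDI) 1651.9.)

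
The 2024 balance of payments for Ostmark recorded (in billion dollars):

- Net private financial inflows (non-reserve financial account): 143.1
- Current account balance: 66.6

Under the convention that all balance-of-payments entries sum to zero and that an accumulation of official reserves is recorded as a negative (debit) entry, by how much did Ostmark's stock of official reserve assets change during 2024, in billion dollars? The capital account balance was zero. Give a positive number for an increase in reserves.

Official reserve transactions balance = -(66.6 + 143.1) = -209.7
An accumulation of reserves is recorded as a debit (negative entry), so the change in the stock of reserves is the negative of that balance.
Change in official reserves = -(-209.7) = 209.7

209.7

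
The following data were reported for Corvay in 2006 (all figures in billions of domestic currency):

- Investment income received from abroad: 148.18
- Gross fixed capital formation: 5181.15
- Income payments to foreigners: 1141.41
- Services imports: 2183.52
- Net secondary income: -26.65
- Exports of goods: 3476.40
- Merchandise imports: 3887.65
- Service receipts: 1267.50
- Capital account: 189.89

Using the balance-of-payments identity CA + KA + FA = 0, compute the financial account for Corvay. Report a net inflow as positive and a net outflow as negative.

Goods balance = 3476.40 - 3887.65 = -411.25
Services balance = 1267.50 - 2183.52 = -916.02
Trade balance (goods + services) = -411.25 + (-916.02) = -1327.27
Net primary income = 148.18 - 1141.41 = -993.23
Net secondary income = -26.65
Current account = -1327.27 + (-993.23) + (-26.65) = -2347.15
Financial account = -(-2347.15 + 189.89) = 2157.26

2157.26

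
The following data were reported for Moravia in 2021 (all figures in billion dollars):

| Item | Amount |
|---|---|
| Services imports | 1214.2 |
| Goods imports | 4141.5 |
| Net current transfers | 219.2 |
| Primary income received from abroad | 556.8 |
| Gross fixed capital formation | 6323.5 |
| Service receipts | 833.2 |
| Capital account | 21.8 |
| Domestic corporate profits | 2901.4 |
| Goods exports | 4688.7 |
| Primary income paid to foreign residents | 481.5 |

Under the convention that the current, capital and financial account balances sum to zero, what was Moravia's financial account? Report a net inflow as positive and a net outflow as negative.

Goods balance = 4688.7 - 4141.5 = 547.2
Services balance = 833.2 - 1214.2 = -381.0
Trade balance (goods + services) = 547.2 + (-381.0) = 166.2
Net primary income = 556.8 - 481.5 = 75.3
Net secondary income = 219.2
Current account = 166.2 + 75.3 + 219.2 = 460.7
Financial account = -(460.7 + 21.8) = -482.5

-482.5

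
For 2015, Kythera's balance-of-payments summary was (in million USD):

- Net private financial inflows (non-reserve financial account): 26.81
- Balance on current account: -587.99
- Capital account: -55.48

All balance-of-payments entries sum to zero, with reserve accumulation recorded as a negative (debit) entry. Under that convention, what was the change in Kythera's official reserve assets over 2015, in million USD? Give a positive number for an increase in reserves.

Official reserve transactions balance = -((-587.99) + (-55.48) + 26.81) = 616.66
An accumulation of reserves is recorded as a debit (negative entry), so the change in the stock of reserves is the negative of that balance.
Change in official reserves = -(616.66) = -616.66

-616.66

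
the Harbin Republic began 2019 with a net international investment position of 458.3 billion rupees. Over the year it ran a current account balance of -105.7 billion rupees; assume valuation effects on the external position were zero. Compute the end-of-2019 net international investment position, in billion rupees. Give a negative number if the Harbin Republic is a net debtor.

352.6

With no valuation effects, change in NIIP = current account = -105.7
End-of-year NIIP = 458.3 + (-105.7) = 352.6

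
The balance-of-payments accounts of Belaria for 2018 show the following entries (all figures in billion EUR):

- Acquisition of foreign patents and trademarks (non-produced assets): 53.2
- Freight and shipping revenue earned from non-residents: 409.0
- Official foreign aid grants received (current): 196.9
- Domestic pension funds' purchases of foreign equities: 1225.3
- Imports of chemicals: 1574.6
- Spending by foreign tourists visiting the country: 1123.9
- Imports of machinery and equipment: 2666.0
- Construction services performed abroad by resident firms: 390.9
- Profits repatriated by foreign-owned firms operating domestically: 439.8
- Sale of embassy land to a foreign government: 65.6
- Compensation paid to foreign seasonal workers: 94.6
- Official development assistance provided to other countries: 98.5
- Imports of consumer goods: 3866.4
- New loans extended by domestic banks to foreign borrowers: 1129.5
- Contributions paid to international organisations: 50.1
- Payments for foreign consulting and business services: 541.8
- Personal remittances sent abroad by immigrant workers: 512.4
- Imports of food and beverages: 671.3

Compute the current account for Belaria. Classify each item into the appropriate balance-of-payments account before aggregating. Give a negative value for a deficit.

-8394.8

Goods: -2666.0 - 1574.6 - 671.3 - 3866.4 = -8778.3
Services: -541.8 + 1123.9 + 409.0 + 390.9 = 1382.0
Primary income: -94.6 - 439.8 = -534.4
Secondary income: -512.4 - 98.5 - 50.1 + 196.9 = -464.1
Current account = (-8778.3) + 1382.0 + (-534.4) + (-464.1) = -8394.8
(Excluded from the current account — capital account: acquisition of foreign patents and trademarks (non-produced assets) 53.2, sale of embassy land to a foreign government 65.6; financial account: domestic pension funds' purchases of foreign equities 1225.3, new loans extended by domestic banks to foreign borrowers 1129.5.)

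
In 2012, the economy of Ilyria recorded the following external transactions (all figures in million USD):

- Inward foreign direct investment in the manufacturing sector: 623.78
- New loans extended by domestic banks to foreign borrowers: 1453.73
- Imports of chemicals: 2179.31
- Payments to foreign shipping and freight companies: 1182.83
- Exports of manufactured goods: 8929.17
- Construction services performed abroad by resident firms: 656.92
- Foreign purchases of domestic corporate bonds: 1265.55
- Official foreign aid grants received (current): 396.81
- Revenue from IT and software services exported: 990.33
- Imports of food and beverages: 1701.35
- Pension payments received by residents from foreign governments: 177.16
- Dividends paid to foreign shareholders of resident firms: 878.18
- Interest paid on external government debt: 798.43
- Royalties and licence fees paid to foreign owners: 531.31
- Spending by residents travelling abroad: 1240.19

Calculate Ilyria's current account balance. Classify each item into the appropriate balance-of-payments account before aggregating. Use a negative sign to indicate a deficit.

2638.79

Goods: 8929.17 - 2179.31 - 1701.35 = 5048.51
Services: 656.92 - 1182.83 - 531.31 + 990.33 - 1240.19 = -1307.08
Primary income: -878.18 - 798.43 = -1676.61
Secondary income: 177.16 + 396.81 = 573.97
Current account = 5048.51 + (-1307.08) + (-1676.61) + 573.97 = 2638.79
(Excluded from the current account — financial account: inward foreign direct investment in the manufacturing sector 623.78, new loans extended by domestic banks to foreign borrowers 1453.73, foreign purchases of domestic corporate bonds 1265.55.)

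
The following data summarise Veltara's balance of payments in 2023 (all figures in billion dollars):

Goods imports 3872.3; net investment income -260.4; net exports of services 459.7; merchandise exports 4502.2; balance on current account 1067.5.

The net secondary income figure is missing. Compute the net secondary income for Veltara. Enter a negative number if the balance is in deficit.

Current account = goods balance + services balance + net primary income + net secondary income
Sum of the known components = 829.2
Net secondary income = CA - (known components) = 1067.5 - 829.2 = 238.3

238.3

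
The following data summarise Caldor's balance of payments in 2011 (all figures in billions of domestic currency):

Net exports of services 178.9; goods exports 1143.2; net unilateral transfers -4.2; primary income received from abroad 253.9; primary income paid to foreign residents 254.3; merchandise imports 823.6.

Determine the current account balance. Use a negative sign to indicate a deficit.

Goods balance = 1143.2 - 823.6 = 319.6
Services balance = 178.9
Trade balance (goods + services) = 319.6 + 178.9 = 498.5
Net primary income = 253.9 - 254.3 = -0.4
Net secondary income = -4.2
Current account = 498.5 + (-0.4) + (-4.2) = 493.9

493.9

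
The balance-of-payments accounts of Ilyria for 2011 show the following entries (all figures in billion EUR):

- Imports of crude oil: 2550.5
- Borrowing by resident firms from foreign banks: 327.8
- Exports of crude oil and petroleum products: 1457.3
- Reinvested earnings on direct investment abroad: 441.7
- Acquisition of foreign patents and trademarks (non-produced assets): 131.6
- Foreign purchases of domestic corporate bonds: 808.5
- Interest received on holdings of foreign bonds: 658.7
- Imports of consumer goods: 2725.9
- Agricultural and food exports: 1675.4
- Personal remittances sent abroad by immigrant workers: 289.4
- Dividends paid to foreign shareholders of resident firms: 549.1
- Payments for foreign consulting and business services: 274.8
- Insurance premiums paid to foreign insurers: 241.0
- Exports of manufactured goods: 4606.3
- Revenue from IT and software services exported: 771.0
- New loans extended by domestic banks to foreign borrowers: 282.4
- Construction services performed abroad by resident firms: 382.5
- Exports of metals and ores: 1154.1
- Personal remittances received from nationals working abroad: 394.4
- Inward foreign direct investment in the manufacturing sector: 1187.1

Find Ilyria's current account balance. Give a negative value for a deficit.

4910.7

Goods: 1457.3 - 2725.9 + 1154.1 - 2550.5 + 4606.3 + 1675.4 = 3616.7
Services: 771.0 + 382.5 - 241.0 - 274.8 = 637.7
Primary income: 441.7 + 658.7 - 549.1 = 551.3
Secondary income: -289.4 + 394.4 = 105.0
Current account = 3616.7 + 637.7 + 551.3 + 105.0 = 4910.7
(Excluded from the current account — financial account: borrowing by resident firms from foreign banks 327.8, foreign purchases of domestic corporate bonds 808.5, new loans extended by domestic banks to foreign borrowers 282.4, inward foreign direct investment in the manufacturing sector 1187.1; capital account: acquisition of foreign patents and trademarks (non-produced assets) 131.6.)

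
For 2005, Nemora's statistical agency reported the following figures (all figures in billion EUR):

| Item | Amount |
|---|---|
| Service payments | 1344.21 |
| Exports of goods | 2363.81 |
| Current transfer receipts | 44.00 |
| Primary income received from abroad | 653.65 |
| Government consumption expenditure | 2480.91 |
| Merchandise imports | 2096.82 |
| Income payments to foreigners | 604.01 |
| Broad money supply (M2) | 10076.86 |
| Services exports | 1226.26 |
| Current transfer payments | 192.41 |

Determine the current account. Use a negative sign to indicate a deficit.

50.27

Goods balance = 2363.81 - 2096.82 = 266.99
Services balance = 1226.26 - 1344.21 = -117.95
Trade balance (goods + services) = 266.99 + (-117.95) = 149.04
Net primary income = 653.65 - 604.01 = 49.64
Net secondary income = 44.00 - 192.41 = -148.41
Current account = 149.04 + 49.64 + (-148.41) = 50.27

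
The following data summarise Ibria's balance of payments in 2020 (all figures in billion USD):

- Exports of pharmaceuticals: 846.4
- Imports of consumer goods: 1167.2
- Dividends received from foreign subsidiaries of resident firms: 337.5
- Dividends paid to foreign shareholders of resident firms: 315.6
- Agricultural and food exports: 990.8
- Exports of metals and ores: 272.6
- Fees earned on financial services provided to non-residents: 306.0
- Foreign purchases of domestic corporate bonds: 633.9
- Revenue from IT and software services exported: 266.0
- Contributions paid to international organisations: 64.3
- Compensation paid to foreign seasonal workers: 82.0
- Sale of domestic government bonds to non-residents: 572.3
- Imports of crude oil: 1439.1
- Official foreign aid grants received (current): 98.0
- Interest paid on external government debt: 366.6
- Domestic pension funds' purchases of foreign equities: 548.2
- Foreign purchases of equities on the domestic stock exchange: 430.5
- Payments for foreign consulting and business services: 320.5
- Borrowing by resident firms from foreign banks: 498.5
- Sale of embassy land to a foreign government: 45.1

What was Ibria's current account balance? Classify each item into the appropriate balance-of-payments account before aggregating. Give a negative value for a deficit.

Goods: 272.6 + 846.4 - 1167.2 + 990.8 - 1439.1 = -496.5
Services: 306.0 + 266.0 - 320.5 = 251.5
Primary income: -82.0 + 337.5 - 366.6 - 315.6 = -426.7
Secondary income: 98.0 - 64.3 = 33.7
Current account = (-496.5) + 251.5 + (-426.7) + 33.7 = -638.0
(Excluded from the current account — financial account: foreign purchases of domestic corporate bonds 633.9, sale of domestic government bonds to non-residents 572.3, domestic pension funds' purchases of foreign equities 548.2, foreign purchases of equities on the domestic stock exchange 430.5, borrowing by resident firms from foreign banks 498.5; capital account: sale of embassy land to a foreign government 45.1.)

-638.0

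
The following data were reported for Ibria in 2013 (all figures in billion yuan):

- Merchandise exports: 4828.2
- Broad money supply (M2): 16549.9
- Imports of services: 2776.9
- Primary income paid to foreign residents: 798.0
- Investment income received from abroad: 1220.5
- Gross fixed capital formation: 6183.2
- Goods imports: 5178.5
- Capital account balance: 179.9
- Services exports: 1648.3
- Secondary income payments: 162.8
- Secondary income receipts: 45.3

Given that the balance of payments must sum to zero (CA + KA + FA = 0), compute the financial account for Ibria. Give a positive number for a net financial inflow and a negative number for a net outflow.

Goods balance = 4828.2 - 5178.5 = -350.3
Services balance = 1648.3 - 2776.9 = -1128.6
Trade balance (goods + services) = -350.3 + (-1128.6) = -1478.9
Net primary income = 1220.5 - 798.0 = 422.5
Net secondary income = 45.3 - 162.8 = -117.5
Current account = -1478.9 + 422.5 + (-117.5) = -1173.9
Financial account = -(-1173.9 + 179.9) = 994.0

994.0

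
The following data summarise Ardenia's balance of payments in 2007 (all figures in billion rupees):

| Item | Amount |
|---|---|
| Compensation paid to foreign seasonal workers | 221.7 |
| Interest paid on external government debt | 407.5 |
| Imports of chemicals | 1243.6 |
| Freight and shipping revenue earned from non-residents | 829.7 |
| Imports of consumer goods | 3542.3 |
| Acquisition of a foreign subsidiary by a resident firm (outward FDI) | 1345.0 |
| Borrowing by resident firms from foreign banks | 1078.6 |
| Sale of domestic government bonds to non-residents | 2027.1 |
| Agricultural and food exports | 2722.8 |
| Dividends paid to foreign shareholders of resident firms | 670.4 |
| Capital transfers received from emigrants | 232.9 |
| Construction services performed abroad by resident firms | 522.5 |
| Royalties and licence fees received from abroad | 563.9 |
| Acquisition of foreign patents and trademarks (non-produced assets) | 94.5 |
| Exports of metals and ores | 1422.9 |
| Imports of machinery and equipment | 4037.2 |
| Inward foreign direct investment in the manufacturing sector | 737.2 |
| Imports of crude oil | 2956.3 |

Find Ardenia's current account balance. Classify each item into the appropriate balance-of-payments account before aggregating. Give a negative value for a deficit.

-7017.2

Goods: 2722.8 - 4037.2 - 2956.3 - 1243.6 - 3542.3 + 1422.9 = -7633.7
Services: 563.9 + 522.5 + 829.7 = 1916.1
Primary income: -407.5 - 670.4 - 221.7 = -1299.6
Current account = (-7633.7) + 1916.1 + (-1299.6) = -7017.2
(Excluded from the current account — financial account: acquisition of a foreign subsidiary by a resident firm (outward FDI) 1345.0, borrowing by resident firms from foreign banks 1078.6, sale of domestic government bonds to non-residents 2027.1, inward foreign direct investment in the manufacturing sector 737.2; capital account: capital transfers received from emigrants 232.9, acquisition of foreign patents and trademarks (non-produced assets) 94.5.)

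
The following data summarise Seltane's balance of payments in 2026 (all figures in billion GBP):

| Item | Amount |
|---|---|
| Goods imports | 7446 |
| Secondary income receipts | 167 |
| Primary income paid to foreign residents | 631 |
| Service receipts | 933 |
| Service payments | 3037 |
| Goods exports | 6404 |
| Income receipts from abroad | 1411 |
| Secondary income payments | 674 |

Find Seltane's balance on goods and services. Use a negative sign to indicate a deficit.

-3146

Goods balance = 6404 - 7446 = -1042
Services balance = 933 - 3037 = -2104
Trade balance (goods + services) = -1042 + (-2104) = -3146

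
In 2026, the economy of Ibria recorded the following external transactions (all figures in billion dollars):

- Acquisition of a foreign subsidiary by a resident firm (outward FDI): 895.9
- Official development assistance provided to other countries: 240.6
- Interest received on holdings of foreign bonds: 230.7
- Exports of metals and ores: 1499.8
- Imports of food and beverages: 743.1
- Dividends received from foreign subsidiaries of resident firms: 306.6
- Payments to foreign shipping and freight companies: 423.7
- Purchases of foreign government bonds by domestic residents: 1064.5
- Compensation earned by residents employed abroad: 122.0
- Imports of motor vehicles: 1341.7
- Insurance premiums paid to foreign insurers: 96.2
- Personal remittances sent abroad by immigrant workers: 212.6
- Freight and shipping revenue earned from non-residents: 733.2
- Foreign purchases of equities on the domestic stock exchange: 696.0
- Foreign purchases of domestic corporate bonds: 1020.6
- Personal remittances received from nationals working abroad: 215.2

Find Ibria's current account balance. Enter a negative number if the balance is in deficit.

Goods: -1341.7 + 1499.8 - 743.1 = -585.0
Services: -423.7 - 96.2 + 733.2 = 213.3
Primary income: 122.0 + 306.6 + 230.7 = 659.3
Secondary income: 215.2 - 240.6 - 212.6 = -238.0
Current account = (-585.0) + 213.3 + 659.3 + (-238.0) = 49.6
(Excluded from the current account — financial account: acquisition of a foreign subsidiary by a resident firm (outward FDI) 895.9, purchases of foreign government bonds by domestic residents 1064.5, foreign purchases of equities on the domestic stock exchange 696.0, foreign purchases of domestic corporate bonds 1020.6.)

49.6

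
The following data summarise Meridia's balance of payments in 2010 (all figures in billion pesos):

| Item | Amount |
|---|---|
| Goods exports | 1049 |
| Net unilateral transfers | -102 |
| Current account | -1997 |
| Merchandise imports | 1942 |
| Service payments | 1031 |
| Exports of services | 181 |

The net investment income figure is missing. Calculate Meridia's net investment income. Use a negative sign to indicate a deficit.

-152

Current account = goods balance + services balance + net primary income + net secondary income
Sum of the known components = -1845
Net investment income = CA - (known components) = -1997 - (-1845) = -152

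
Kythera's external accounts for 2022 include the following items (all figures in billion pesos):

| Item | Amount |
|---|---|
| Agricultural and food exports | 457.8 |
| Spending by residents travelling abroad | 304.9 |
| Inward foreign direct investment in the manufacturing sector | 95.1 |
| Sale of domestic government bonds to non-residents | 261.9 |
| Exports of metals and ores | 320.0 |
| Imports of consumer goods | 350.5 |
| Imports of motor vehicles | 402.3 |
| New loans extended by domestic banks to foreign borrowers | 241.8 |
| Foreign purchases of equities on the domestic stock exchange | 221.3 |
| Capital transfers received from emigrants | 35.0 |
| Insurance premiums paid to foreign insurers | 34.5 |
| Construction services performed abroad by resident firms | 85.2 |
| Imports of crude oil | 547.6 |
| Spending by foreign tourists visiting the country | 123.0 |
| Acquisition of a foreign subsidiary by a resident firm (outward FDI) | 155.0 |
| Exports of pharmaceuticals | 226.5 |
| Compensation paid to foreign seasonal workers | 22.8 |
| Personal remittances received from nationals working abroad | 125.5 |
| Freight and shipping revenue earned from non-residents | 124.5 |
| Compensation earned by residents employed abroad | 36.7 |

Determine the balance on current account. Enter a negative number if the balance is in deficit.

Goods: 226.5 - 350.5 + 320.0 - 402.3 - 547.6 + 457.8 = -296.1
Services: 124.5 + 85.2 - 304.9 - 34.5 + 123.0 = -6.7
Primary income: -22.8 + 36.7 = 13.9
Secondary income: 125.5
Current account = (-296.1) + (-6.7) + 13.9 + 125.5 = -163.4
(Excluded from the current account — financial account: inward foreign direct investment in the manufacturing sector 95.1, sale of domestic government bonds to non-residents 261.9, new loans extended by domestic banks to foreign borrowers 241.8, foreign purchases of equities on the domestic stock exchange 221.3, acquisition of a foreign subsidiary by a resident firm (outward FDI) 155.0; capital account: capital transfers received from emigrants 35.0.)

-163.4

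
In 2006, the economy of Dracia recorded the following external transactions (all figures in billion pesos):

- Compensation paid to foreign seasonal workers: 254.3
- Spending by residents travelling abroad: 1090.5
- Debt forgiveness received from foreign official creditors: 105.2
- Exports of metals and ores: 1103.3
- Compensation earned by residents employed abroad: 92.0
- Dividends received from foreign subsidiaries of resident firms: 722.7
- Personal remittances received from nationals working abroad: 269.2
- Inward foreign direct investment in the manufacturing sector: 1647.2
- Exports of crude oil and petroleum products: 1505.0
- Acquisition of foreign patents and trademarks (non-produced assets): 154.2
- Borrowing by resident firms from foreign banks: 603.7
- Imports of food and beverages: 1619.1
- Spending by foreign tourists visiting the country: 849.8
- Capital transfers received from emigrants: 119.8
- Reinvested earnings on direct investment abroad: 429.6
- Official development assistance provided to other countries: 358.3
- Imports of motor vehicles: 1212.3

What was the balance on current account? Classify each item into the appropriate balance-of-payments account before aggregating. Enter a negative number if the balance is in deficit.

Goods: 1505.0 - 1619.1 + 1103.3 - 1212.3 = -223.1
Services: -1090.5 + 849.8 = -240.7
Primary income: 429.6 + 722.7 + 92.0 - 254.3 = 990.0
Secondary income: -358.3 + 269.2 = -89.1
Current account = (-223.1) + (-240.7) + 990.0 + (-89.1) = 437.1
(Excluded from the current account — capital account: debt forgiveness received from foreign official creditors 105.2, acquisition of foreign patents and trademarks (non-produced assets) 154.2, capital transfers received from emigrants 119.8; financial account: inward foreign direct investment in the manufacturing sector 1647.2, borrowing by resident firms from foreign banks 603.7.)

437.1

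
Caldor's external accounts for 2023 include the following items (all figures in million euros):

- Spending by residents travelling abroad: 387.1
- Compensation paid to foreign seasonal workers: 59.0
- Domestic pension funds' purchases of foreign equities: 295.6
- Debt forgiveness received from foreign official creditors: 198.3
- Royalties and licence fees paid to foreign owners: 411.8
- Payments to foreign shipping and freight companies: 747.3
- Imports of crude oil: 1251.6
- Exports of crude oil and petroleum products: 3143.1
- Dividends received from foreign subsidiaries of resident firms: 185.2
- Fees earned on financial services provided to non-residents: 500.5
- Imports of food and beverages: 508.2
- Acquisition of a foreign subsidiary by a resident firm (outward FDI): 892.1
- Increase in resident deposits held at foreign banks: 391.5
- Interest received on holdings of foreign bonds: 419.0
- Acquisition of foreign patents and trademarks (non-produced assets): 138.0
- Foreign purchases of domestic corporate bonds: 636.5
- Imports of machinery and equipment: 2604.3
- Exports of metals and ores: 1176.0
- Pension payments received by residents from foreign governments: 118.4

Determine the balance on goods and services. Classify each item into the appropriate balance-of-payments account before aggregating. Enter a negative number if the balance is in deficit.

Goods: -1251.6 + 1176.0 + 3143.1 - 2604.3 - 508.2 = -45.0
Services: 500.5 - 747.3 - 411.8 - 387.1 = -1045.7
Trade balance = -45.0 + (-1045.7) = -1090.7
(Excluded from the trade balance — primary income: compensation paid to foreign seasonal workers 59.0, dividends received from foreign subsidiaries of resident firms 185.2, interest received on holdings of foreign bonds 419.0; financial account: domestic pension funds' purchases of foreign equities 295.6, acquisition of a foreign subsidiary by a resident firm (outward FDI) 892.1, increase in resident deposits held at foreign banks 391.5, foreign purchases of domestic corporate bonds 636.5; capital account: debt forgiveness received from foreign official creditors 198.3, acquisition of foreign patents and trademarks (non-produced assets) 138.0; secondary income: pension payments received by residents from foreign governments 118.4.)

-1090.7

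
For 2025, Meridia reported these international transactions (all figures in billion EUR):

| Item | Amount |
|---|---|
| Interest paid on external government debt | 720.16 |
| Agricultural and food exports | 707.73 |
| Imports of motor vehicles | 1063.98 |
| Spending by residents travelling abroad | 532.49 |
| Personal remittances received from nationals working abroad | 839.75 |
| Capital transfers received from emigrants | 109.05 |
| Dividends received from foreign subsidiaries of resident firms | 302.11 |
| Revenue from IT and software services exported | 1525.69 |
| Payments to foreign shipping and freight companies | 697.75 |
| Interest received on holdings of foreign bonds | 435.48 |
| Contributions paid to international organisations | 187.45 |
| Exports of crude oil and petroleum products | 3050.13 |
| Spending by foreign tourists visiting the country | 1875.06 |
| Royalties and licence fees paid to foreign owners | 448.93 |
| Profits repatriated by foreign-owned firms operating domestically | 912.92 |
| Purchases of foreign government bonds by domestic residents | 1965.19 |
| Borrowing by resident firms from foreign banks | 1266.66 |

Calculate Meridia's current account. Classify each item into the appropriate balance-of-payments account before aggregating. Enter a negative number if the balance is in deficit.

Goods: 707.73 + 3050.13 - 1063.98 = 2693.88
Services: -448.93 - 532.49 - 697.75 + 1875.06 + 1525.69 = 1721.58
Primary income: -912.92 + 435.48 + 302.11 - 720.16 = -895.49
Secondary income: 839.75 - 187.45 = 652.30
Current account = 2693.88 + 1721.58 + (-895.49) + 652.30 = 4172.27
(Excluded from the current account — capital account: capital transfers received from emigrants 109.05; financial account: purchases of foreign government bonds by domestic residents 1965.19, borrowing by resident firms from foreign banks 1266.66.)

4172.27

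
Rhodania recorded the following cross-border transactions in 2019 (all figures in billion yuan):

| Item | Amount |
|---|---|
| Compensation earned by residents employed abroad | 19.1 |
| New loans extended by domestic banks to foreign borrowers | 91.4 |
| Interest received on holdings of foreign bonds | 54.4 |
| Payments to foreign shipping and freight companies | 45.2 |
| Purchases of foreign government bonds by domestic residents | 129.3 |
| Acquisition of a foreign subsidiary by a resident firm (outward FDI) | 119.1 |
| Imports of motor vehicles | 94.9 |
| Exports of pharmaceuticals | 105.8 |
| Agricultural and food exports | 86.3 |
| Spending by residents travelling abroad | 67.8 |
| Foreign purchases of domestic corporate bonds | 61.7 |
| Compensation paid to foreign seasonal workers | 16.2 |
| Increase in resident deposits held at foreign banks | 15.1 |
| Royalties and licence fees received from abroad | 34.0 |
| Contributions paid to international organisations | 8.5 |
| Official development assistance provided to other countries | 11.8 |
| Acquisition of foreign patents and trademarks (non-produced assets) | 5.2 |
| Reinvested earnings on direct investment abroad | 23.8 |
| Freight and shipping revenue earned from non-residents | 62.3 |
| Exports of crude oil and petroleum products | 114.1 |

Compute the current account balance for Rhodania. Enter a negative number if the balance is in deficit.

Goods: -94.9 + 86.3 + 114.1 + 105.8 = 211.3
Services: -45.2 - 67.8 + 34.0 + 62.3 = -16.7
Primary income: 23.8 + 54.4 + 19.1 - 16.2 = 81.1
Secondary income: -8.5 - 11.8 = -20.3
Current account = 211.3 + (-16.7) + 81.1 + (-20.3) = 255.4
(Excluded from the current account — financial account: new loans extended by domestic banks to foreign borrowers 91.4, purchases of foreign government bonds by domestic residents 129.3, acquisition of a foreign subsidiary by a resident firm (outward FDI) 119.1, foreign purchases of domestic corporate bonds 61.7, increase in resident deposits held at foreign banks 15.1; capital account: acquisition of foreign patents and trademarks (non-produced assets) 5.2.)

255.4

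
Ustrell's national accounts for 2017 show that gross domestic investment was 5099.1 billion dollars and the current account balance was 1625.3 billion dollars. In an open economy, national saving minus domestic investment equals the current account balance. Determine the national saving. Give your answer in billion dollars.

S - I = CA (net lending to the rest of the world).
S = I + CA = 5099.1 + 1625.3 = 6724.4

6724.4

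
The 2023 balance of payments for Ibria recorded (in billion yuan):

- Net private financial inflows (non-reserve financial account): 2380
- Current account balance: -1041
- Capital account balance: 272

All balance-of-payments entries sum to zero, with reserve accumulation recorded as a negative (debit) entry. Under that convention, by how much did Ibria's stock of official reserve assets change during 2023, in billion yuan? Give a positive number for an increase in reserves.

1611

Official reserve transactions balance = -((-1041) + 272 + 2380) = -1611
An accumulation of reserves is recorded as a debit (negative entry), so the change in the stock of reserves is the negative of that balance.
Change in official reserves = -(-1611) = 1611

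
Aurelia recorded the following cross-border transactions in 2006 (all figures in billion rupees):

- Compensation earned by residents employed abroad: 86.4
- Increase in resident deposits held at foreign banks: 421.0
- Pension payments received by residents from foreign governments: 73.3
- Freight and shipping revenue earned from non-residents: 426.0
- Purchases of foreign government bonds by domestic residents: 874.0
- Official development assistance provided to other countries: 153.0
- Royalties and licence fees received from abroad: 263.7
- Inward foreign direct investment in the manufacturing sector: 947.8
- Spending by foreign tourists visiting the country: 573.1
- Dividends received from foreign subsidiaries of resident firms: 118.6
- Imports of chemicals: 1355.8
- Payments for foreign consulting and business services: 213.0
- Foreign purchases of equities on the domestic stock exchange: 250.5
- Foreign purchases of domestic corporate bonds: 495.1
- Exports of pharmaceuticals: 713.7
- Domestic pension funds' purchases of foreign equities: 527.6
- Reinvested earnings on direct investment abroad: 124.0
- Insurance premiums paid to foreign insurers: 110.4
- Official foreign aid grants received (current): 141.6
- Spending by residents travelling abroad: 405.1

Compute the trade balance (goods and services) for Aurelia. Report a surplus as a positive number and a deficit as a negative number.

-107.8

Goods: 713.7 - 1355.8 = -642.1
Services: 573.1 + 426.0 + 263.7 - 213.0 - 110.4 - 405.1 = 534.3
Trade balance = -642.1 + 534.3 = -107.8
(Excluded from the trade balance — primary income: compensation earned by residents employed abroad 86.4, dividends received from foreign subsidiaries of resident firms 118.6, reinvested earnings on direct investment abroad 124.0; financial account: increase in resident deposits held at foreign banks 421.0, purchases of foreign government bonds by domestic residents 874.0, inward foreign direct investment in the manufacturing sector 947.8, foreign purchases of equities on the domestic stock exchange 250.5, foreign purchases of domestic corporate bonds 495.1, domestic pension funds' purchases of foreign equities 527.6; secondary income: pension payments received by residents from foreign governments 73.3, official development assistance provided to other countries 153.0, official foreign aid grants received (current) 141.6.)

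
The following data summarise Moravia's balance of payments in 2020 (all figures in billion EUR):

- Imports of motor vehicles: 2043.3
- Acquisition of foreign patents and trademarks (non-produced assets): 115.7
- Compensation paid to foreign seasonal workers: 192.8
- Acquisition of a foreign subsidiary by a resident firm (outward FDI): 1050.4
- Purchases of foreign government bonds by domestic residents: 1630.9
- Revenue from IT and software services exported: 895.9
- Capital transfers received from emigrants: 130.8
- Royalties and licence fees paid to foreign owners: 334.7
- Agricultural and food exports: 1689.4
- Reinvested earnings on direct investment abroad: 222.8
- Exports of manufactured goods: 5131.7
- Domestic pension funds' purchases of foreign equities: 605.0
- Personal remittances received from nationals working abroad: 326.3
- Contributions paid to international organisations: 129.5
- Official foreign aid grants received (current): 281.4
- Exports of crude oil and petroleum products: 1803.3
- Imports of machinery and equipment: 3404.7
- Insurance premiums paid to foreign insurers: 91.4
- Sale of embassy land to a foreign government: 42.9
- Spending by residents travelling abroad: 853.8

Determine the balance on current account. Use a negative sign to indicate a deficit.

3300.6

Goods: 1689.4 + 5131.7 - 3404.7 + 1803.3 - 2043.3 = 3176.4
Services: -91.4 + 895.9 - 334.7 - 853.8 = -384.0
Primary income: 222.8 - 192.8 = 30.0
Secondary income: 326.3 - 129.5 + 281.4 = 478.2
Current account = 3176.4 + (-384.0) + 30.0 + 478.2 = 3300.6
(Excluded from the current account — capital account: acquisition of foreign patents and trademarks (non-produced assets) 115.7, capital transfers received from emigrants 130.8, sale of embassy land to a foreign government 42.9; financial account: acquisition of a foreign subsidiary by a resident firm (outward FDI) 1050.4, purchases of foreign government bonds by domestic residents 1630.9, domestic pension funds' purchases of foreign equities 605.0.)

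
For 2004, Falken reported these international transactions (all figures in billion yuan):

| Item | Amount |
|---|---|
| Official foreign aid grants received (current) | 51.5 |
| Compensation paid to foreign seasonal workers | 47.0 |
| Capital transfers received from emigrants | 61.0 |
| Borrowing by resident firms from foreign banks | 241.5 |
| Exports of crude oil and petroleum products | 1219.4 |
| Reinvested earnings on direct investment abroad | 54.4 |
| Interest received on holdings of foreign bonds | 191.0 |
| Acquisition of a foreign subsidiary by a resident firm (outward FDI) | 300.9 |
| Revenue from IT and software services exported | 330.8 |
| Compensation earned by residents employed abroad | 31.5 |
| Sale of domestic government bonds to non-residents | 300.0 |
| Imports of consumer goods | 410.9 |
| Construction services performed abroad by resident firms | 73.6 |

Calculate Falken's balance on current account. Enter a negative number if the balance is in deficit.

1494.3

Goods: -410.9 + 1219.4 = 808.5
Services: 73.6 + 330.8 = 404.4
Primary income: -47.0 + 54.4 + 191.0 + 31.5 = 229.9
Secondary income: 51.5
Current account = 808.5 + 404.4 + 229.9 + 51.5 = 1494.3
(Excluded from the current account — capital account: capital transfers received from emigrants 61.0; financial account: borrowing by resident firms from foreign banks 241.5, acquisition of a foreign subsidiary by a resident firm (outward FDI) 300.9, sale of domestic government bonds to non-residents 300.0.)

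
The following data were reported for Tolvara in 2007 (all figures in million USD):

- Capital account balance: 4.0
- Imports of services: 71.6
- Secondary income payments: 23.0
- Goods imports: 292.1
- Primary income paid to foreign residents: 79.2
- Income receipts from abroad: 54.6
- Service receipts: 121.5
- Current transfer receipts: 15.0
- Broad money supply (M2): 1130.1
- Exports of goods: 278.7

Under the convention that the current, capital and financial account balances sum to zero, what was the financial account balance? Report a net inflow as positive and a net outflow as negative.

-7.9

Goods balance = 278.7 - 292.1 = -13.4
Services balance = 121.5 - 71.6 = 49.9
Trade balance (goods + services) = -13.4 + 49.9 = 36.5
Net primary income = 54.6 - 79.2 = -24.6
Net secondary income = 15.0 - 23.0 = -8.0
Current account = 36.5 + (-24.6) + (-8.0) = 3.9
Financial account = -(3.9 + 4.0) = -7.9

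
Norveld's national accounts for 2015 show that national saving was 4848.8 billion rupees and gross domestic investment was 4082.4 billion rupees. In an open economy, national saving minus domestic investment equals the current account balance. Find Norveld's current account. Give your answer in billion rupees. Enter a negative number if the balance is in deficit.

CA = S - I = 4848.8 - 4082.4 = 766.4

766.4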